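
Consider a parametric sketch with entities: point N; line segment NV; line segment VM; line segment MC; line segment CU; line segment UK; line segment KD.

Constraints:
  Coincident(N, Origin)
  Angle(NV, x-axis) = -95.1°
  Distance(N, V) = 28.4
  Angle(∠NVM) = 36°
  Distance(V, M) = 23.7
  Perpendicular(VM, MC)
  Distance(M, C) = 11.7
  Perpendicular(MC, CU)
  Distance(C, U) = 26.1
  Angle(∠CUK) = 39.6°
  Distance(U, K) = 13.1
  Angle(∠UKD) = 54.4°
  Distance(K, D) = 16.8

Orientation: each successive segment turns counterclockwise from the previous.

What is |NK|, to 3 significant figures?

20.3

MC is perpendicular to CU, so CU runs at -131°; with |CU| = 26.1, U = (-12.9, -22.4). ∠CUK = 39.6° gives UK at 9.30° from the x-axis; with |UK| = 13.1, K = (0.00882, -20.3). Then |NK| = |K − N| = 20.3.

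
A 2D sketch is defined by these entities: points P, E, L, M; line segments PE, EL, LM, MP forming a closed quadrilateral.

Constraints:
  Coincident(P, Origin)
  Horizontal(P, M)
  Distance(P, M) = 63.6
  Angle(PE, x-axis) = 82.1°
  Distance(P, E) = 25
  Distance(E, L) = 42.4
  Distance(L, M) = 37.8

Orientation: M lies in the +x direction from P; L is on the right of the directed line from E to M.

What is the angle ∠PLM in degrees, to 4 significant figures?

143.4°

Checks: |EL| = 42.40 ✓; |LM| = 37.80 ✓.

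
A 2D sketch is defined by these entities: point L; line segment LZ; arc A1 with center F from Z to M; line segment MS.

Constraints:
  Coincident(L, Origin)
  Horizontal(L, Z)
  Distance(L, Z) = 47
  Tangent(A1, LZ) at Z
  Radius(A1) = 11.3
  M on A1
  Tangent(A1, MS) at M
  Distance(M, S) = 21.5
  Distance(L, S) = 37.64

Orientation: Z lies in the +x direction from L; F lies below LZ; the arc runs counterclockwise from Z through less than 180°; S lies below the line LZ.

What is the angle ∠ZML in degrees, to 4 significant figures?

138.1°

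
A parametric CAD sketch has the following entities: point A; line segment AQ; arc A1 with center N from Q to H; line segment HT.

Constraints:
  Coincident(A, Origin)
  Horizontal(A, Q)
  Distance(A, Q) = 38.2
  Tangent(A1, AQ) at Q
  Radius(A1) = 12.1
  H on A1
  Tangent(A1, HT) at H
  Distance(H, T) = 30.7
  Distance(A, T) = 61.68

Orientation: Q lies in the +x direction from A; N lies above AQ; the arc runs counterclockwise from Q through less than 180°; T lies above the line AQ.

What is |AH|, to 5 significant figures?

52.155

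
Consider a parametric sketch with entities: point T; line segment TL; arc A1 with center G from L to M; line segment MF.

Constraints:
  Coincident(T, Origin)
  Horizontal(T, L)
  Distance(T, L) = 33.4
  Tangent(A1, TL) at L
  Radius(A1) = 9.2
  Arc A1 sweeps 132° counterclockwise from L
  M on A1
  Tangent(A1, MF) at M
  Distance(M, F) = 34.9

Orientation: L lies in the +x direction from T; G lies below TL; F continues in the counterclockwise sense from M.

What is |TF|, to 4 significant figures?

64.78

On A1, L sits at bearing 90° from G; a 132° counterclockwise sweep puts M at bearing 222°, so M = G + 9.2·(cos 222°, sin 222°) = (26.56, -15.36). A1 meets MF tangentially, so GM is at right angles to MF, so MF runs along (−sin 222°, cos 222°); with |MF| = 34.9, F = (49.92, -41.29). Then |TF| = |F − T| = 64.78.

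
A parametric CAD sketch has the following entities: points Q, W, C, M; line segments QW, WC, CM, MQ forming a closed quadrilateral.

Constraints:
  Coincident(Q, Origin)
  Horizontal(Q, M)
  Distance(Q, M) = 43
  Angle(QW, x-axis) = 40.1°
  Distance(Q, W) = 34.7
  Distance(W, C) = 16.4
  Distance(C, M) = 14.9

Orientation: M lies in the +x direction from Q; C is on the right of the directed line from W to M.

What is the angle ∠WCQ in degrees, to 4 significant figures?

91.67°

Checks: Q = (0.00, 0.00) ✓; |WC| = 16.40 ✓; |CM| = 14.90 ✓.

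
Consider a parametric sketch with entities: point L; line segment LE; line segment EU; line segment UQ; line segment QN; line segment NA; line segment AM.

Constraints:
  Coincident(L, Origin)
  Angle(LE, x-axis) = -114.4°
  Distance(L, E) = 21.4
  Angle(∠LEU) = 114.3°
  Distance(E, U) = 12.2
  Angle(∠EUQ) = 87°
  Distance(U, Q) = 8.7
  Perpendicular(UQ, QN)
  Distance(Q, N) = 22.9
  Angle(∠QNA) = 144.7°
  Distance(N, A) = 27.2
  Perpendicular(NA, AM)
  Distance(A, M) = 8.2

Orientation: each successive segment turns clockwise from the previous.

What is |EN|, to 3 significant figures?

13.4

L is at the origin; LE runs at -114.4° with length 21.4, so E = (-8.84, -19.5). ∠LEU = 114.3° gives EU at 180° from the x-axis; with |EU| = 12.2, U = (-21.0, -19.5). ∠EUQ = 87.0° gives UQ at 86.9° from the x-axis; with |UQ| = 8.7, Q = (-20.6, -10.8). The perpendicularity gives QN at right angles to UQ, so QN runs at -3.10°; with |QN| = 22.9, N = (2.30, -12.0). Then |EN| = |N − E| = 13.4.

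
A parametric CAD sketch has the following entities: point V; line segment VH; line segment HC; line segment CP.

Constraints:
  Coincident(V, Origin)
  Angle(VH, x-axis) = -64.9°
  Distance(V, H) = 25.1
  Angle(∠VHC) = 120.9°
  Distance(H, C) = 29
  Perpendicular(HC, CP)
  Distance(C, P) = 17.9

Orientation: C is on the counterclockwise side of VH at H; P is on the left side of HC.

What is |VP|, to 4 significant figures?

42.05

V is at the origin; VH runs at -64.9° with length 25.1, so H = 25.1·(cos -64.9°, sin -64.9°) = (10.65, -22.73). ∠VHC = 120.9°, so HC runs at -64.9° + (180° − 120.9°) = -5.800° from the x-axis; with |HC| = 29.0, C = H + 29.0·(cos -5.800°, sin -5.800°) = (39.50, -25.66). HC is perpendicular to CP; with |CP| = 17.9 on the left of HC, P = C + 17.9·(0.1011, 0.9949) = (41.31, -7.852). Then |VP| = |P − V| = 42.05.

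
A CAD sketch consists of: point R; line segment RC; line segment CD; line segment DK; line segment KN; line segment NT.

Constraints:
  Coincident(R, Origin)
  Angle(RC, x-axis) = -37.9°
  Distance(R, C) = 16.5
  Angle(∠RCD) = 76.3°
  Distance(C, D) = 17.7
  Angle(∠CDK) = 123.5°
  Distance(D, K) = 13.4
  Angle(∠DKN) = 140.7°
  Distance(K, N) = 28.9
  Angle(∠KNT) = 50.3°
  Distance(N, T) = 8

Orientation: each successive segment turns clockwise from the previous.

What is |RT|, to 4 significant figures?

22.16

R is at the origin; RC runs at -37.9° with length 16.5, so C = (13.02, -10.14). ∠RCD = 76.3° gives CD at -141.6° from the x-axis; with |CD| = 17.7, D = (-0.8515, -21.13). ∠CDK = 123.5° gives DK at 161.9° from the x-axis; with |DK| = 13.4, K = (-13.59, -16.97). ∠DKN = 140.7° gives KN at 122.6° from the x-axis; with |KN| = 28.9, N = (-29.16, 7.380). ∠KNT = 50.3° gives NT at -7.100° from the x-axis; with |NT| = 8.0, T = (-21.22, 6.391). Then |RT| = |T − R| = 22.16.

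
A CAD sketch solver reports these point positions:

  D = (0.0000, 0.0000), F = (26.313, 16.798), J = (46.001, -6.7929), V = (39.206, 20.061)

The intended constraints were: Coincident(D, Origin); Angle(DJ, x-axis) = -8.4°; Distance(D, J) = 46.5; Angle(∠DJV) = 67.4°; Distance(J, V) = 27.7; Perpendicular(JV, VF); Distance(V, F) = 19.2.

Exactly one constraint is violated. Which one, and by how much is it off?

Distance(V, F) = 19.2 — off by 5.90.

D = (0.00, 0.00) ✓; DJ at -8.400° ✓; |DJ| = 46.50 ✓; ∠DJV = 67.40° ✓; |JV| = 27.70 ✓; ∠(JV, VF) = 90.00° ✓; |VF| = 13.30 ✗.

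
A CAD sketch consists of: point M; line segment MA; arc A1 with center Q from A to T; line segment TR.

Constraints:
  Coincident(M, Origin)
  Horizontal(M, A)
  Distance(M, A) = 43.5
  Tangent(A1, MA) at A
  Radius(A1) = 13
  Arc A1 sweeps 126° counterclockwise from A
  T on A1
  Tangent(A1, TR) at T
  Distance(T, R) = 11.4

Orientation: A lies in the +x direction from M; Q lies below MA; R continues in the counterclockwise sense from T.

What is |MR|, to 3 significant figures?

49.7

M is at the origin; MA is horizontal with |MA| = 43.5 and A on the +x side, so A = (43.5, 0.00). The tangent condition forces QA to be normal to MA, so Q = A + (0, -13) = (43.5, -13.0). On A1, A sits at bearing 90° from Q; a 126° counterclockwise sweep puts T at bearing 216°, so T = Q + 13.0·(cos 216°, sin 216°) = (33.0, -20.6). A1 meets TR tangentially, so QT is at right angles to TR, so TR runs along (−sin 216°, cos 216°); with |TR| = 11.4, R = (39.7, -29.9). Then |MR| = |R − M| = 49.7.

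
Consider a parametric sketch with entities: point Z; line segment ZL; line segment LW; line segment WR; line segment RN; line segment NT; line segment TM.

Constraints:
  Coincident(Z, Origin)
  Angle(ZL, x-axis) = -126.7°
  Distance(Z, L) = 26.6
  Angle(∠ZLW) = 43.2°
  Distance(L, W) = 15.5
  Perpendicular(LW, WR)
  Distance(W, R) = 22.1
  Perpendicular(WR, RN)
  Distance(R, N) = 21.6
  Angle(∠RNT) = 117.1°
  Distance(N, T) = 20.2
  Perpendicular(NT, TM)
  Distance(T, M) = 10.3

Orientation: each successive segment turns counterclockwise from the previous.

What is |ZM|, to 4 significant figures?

31.69

∠RNT = 117.1° gives NT at -107.0° from the x-axis; with |NT| = 20.2, T = (-31.68, -19.96). The perpendicularity gives TM at right angles to NT, so TM runs at -17.00°; with |TM| = 10.3, M = (-21.83, -22.97). Then |ZM| = |M − Z| = 31.69.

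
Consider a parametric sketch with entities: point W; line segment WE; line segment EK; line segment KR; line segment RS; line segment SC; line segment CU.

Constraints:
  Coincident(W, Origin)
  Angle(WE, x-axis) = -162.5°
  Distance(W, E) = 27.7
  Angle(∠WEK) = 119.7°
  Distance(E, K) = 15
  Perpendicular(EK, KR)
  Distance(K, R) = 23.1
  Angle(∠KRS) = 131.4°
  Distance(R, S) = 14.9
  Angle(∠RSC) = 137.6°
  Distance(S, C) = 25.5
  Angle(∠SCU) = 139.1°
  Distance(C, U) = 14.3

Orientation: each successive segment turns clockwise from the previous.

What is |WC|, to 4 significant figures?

11.60

∠KRS = 131.4° gives RS at -1.400° from the x-axis; with |RS| = 14.9, S = (-6.833, 18.45). ∠RSC = 137.6° gives SC at -43.80° from the x-axis; with |SC| = 25.5, C = (11.57, 0.7975). Then |WC| = |C − W| = 11.60.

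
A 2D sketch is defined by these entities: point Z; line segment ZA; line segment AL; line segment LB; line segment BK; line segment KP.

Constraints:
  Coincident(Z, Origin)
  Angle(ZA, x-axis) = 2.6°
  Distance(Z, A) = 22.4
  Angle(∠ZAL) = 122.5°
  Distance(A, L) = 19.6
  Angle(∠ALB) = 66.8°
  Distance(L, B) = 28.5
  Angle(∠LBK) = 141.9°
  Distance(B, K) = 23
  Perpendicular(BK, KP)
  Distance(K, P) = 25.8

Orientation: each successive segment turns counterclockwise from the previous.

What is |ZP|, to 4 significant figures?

12.89

Z is at the origin; ZA runs at 2.6° with length 22.4, so A = (22.38, 1.016). ∠ZAL = 122.5° gives AL at 60.10° from the x-axis; with |AL| = 19.6, L = (32.15, 18.01). ∠ALB = 66.8° gives LB at 173.3° from the x-axis; with |LB| = 28.5, B = (3.842, 21.33). ∠LBK = 141.9° gives BK at -148.6° from the x-axis; with |BK| = 23.0, K = (-15.79, 9.349). The perpendicularity gives KP at right angles to BK, so KP runs at -58.60°; with |KP| = 25.8, P = (-2.348, -12.67). Then |ZP| = |P − Z| = 12.89.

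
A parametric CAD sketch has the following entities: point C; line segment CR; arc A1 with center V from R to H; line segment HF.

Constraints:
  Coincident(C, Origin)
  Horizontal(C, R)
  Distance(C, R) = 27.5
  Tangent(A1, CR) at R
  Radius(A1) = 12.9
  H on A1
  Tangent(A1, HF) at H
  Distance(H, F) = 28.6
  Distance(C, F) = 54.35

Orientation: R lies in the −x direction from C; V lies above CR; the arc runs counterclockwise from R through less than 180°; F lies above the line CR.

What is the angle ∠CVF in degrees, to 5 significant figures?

123.32°

Checks: C.y = 0.00, R.y = 0.00 ✓; |VH| = 12.90 ✓; ∠(VH, HF) = 90.00° ✓; |HF| = 28.60 ✓; |CF| = 54.35 ✓.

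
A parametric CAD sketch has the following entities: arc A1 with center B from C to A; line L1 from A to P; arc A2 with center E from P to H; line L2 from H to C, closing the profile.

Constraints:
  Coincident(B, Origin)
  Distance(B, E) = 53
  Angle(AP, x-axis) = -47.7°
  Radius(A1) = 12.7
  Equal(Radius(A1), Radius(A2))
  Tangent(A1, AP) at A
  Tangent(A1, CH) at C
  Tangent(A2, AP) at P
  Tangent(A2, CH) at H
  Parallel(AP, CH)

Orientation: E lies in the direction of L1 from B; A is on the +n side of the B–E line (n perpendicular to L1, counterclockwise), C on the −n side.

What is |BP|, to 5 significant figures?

54.500

The slot axis is L1's direction at -47.7°, so u = (cos -47.7°, sin -47.7°) = (0.67301, -0.73963) and n = (−sin -47.7°, cos -47.7°) = (0.73963, 0.67301). B is at the origin and E lies 53.0 along u from B, so E = 53.0·u = (35.670, -39.200). Tangency of A1 to both parallel lines with radius 12.7 puts A and C at B ± 12.7·n: A = (9.3933, 8.5473), C = (-9.3933, -8.5473). Equal radii place P and H the same way about E: P = E + 12.7·n = (45.063, -30.653), H = E − 12.7·n = (26.276, -47.748). Then |BP| = |P − B| = 54.500.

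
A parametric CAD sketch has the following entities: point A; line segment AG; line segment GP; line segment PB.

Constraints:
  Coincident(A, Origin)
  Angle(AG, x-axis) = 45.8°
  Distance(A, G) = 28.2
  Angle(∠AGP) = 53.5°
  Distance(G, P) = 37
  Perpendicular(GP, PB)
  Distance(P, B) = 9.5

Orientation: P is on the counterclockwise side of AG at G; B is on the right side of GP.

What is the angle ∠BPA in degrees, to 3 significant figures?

138°

A is at the origin; AG runs at 45.8° with length 28.2, so G = 28.2·(cos 45.8°, sin 45.8°) = (19.7, 20.2). ∠AGP = 53.5°, so GP runs at 45.8° + (180° − 53.5°) = 172° from the x-axis; with |GP| = 37.0, P = G + 37.0·(cos 172°, sin 172°) = (-17.0, 25.2). GP is perpendicular to PB; with |PB| = 9.5 on the right of GP, B = P + 9.5·(0.134, 0.991) = (-15.7, 34.6). Then cos ∠BPA = PB·PA / (|PB||PA|), giving 138°.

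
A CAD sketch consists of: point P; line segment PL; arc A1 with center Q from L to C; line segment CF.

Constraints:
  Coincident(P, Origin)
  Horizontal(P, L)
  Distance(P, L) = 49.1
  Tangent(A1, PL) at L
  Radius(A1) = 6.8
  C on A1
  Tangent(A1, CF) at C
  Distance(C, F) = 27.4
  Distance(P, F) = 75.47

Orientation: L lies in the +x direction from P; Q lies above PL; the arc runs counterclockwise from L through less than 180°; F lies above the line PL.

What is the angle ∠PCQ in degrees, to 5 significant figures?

41.579°

Checks: P = (0.00, 0.00) ✓; |QC| = 6.800 ✓; ∠(QC, CF) = 90.00° ✓; |CF| = 27.40 ✓; |PF| = 75.47 ✓.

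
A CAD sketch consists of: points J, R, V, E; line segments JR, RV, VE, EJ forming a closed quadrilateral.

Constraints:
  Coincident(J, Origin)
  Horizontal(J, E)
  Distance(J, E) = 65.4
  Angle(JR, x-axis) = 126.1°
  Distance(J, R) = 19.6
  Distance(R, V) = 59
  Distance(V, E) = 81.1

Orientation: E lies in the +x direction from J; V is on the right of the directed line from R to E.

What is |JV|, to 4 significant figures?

42.78

Checks: |RV| = 59.00 ✓; |VE| = 81.10 ✓.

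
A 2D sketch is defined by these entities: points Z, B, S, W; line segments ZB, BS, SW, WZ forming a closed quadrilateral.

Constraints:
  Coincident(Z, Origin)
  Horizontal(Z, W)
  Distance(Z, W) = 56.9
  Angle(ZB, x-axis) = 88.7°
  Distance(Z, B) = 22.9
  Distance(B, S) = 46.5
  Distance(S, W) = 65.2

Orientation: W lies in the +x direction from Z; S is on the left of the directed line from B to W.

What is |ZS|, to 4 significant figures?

66.18

Checks: |BS| = 46.50 ✓; |SW| = 65.20 ✓.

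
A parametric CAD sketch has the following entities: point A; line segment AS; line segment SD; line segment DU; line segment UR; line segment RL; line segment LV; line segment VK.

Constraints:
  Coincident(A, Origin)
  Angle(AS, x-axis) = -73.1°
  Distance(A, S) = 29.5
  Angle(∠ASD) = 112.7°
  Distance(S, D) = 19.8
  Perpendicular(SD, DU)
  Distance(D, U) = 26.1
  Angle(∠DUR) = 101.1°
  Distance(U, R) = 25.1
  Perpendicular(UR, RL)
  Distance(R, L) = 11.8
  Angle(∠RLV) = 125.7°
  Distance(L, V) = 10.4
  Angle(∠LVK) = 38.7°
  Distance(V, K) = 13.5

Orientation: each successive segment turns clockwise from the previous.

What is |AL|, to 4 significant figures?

8.952

A is at the origin; AS runs at -73.1° with length 29.5, so S = (8.576, -28.23). ∠ASD = 112.7° gives SD at -140.4° from the x-axis; with |SD| = 19.8, D = (-6.680, -40.85). SD ⟂ DU, so DU runs at 129.6°; with |DU| = 26.1, U = (-23.32, -20.74). ∠DUR = 101.1° gives UR at 50.70° from the x-axis; with |UR| = 25.1, R = (-7.419, -1.313). UR is perpendicular to RL, so RL runs at -39.30°; with |RL| = 11.8, L = (1.712, -8.787). Then |AL| = |L − A| = 8.952.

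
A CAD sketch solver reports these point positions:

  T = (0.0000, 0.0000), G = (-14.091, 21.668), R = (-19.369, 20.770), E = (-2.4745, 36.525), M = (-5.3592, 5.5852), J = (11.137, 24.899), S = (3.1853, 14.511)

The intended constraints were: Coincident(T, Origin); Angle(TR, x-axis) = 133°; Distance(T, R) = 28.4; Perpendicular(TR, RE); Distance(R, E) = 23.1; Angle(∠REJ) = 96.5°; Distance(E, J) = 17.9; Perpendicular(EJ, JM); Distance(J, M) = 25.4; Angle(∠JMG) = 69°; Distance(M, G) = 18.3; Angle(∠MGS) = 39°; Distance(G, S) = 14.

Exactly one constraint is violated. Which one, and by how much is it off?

Distance(G, S) = 14 — off by 4.70.

T = (0.00, 0.00) ✓; TR at 133.0° ✓; |TR| = 28.40 ✓; ∠(TR, RE) = 90.00° ✓; |RE| = 23.10 ✓; ∠REJ = 96.50° ✓; |EJ| = 17.90 ✓; ∠(EJ, JM) = 90.00° ✓; |JM| = 25.40 ✓; ∠JMG = 69.00° ✓; |MG| = 18.30 ✓; ∠MGS = 39.00° ✓; |GS| = 18.70 ✗.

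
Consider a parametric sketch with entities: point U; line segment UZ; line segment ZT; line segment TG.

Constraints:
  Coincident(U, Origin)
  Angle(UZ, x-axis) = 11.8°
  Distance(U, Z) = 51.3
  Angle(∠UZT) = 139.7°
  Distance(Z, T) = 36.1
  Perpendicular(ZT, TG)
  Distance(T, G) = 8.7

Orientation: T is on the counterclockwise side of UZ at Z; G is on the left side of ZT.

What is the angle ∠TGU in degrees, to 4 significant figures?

108.0°

U is at the origin; UZ runs at 11.8° with length 51.3, so Z = 51.3·(cos 11.8°, sin 11.8°) = (50.22, 10.49). ∠UZT = 139.7°, so ZT runs at 11.8° + (180° − 139.7°) = 52.10° from the x-axis; with |ZT| = 36.1, T = Z + 36.1·(cos 52.10°, sin 52.10°) = (72.39, 38.98). ZT ⟂ TG; with |TG| = 8.7 on the left of ZT, G = T + 8.7·(-0.7891, 0.6143) = (65.53, 44.32). Then cos ∠TGU = GT·GU / (|GT||GU|), giving 108.0°.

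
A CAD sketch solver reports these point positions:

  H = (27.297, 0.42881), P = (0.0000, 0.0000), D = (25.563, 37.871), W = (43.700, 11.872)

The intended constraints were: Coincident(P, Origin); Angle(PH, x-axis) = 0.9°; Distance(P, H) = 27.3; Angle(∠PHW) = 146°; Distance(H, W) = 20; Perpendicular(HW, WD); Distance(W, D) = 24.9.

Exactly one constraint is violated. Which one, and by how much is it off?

Distance(W, D) = 24.9 — off by 6.80.

P = (0.00, 0.00) ✓; PH at 0.9000° ✓; |PH| = 27.30 ✓; ∠PHW = 146.0° ✓; |HW| = 20.00 ✓; ∠(HW, WD) = 90.00° ✓; |WD| = 31.70 ✗.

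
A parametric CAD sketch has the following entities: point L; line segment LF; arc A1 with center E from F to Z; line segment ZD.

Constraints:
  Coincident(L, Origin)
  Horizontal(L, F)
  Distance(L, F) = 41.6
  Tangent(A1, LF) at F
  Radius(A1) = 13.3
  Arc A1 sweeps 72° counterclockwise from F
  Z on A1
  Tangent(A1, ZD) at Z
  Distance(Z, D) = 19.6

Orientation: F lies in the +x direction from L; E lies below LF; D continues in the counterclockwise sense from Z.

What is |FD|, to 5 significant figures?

33.533

L is at the origin; LF is horizontal with |LF| = 41.6 and F on the +x side, so F = (41.600, 0.0000). Tangency of A1 to LF means the radius EF is perpendicular to LF, so E = F + (0, -13.3) = (41.600, -13.300). On A1, F sits at bearing 90° from E; a 72° counterclockwise sweep puts Z at bearing 162°, so Z = E + 13.3·(cos 162°, sin 162°) = (28.951, -9.1901). A1 meets ZD tangentially, so EZ is at right angles to ZD, so ZD runs along (−sin 162°, cos 162°); with |ZD| = 19.6, D = (22.894, -27.831). Then |FD| = |D − F| = 33.533.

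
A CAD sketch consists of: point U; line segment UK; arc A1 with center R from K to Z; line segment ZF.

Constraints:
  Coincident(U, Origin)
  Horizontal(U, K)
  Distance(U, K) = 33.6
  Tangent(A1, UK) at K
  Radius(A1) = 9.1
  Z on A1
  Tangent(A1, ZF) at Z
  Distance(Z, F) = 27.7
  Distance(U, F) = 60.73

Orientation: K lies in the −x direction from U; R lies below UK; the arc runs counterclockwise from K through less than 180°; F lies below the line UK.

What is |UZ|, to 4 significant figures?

42.58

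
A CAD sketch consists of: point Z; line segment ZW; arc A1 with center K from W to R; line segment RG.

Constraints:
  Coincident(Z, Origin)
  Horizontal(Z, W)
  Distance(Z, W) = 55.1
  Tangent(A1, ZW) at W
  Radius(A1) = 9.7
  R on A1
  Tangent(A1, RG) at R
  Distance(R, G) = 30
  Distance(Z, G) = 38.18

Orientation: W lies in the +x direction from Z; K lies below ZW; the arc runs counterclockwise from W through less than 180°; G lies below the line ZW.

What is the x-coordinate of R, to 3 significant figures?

47.8

Z is at the origin; ZW is horizontal with |ZW| = 55.1 and W on the +x side, so W = (55.1, 0.00). The tangent condition forces KW to be normal to ZW, so K = W + (0, -9.7) = (55.1, -9.70). Since KR ⟂ RG (tangency), |KG| = √(9.7² + 30.0²) = 31.5 regardless of where R sits on A1. So G lies on both circle(Z, 38.18) and circle(K, 31.5); the below-ZW intersection is G = (28.1, -25.9). R is the foot of the tangent from G: R = (47.8, -3.32).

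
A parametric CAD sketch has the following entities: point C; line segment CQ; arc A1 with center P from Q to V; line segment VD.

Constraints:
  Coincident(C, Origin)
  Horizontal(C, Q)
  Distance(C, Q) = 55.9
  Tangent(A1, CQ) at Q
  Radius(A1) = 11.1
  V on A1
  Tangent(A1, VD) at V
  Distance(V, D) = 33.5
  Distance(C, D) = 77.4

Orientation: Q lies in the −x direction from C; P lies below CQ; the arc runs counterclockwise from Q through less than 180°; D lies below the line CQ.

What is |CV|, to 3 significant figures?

68.1

Checks: |CQ| = 55.90 ✓; |PV| = 11.10 ✓; ∠(PV, VD) = 90.00° ✓; |VD| = 33.50 ✓; |CD| = 77.40 ✓.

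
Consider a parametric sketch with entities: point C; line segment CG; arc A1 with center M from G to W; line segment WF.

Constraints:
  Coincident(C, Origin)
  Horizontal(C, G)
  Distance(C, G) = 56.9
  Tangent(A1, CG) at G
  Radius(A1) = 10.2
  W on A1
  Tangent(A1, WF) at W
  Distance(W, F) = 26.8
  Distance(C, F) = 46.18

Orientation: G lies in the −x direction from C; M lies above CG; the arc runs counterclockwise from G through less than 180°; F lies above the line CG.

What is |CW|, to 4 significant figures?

48.14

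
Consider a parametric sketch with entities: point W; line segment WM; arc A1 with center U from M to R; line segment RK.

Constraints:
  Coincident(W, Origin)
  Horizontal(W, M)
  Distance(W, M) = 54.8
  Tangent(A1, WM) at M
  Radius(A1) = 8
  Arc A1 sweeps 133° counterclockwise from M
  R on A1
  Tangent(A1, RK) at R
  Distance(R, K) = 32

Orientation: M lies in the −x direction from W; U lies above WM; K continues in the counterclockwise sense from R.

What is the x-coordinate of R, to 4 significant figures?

-48.95

W is at the origin; WM is horizontal with |WM| = 54.8 and M on the −x side, so M = (-54.80, 0.000). Since A1 is tangent to WM there, UM ⟂ WM, so U = M + (0, 8) = (-54.80, 8.000). On A1, M sits at bearing -90° from U; a 133° counterclockwise sweep puts R at bearing 43°, so R = U + 8.0·(cos 43°, sin 43°) = (-48.95, 13.46). So R.x = -48.95.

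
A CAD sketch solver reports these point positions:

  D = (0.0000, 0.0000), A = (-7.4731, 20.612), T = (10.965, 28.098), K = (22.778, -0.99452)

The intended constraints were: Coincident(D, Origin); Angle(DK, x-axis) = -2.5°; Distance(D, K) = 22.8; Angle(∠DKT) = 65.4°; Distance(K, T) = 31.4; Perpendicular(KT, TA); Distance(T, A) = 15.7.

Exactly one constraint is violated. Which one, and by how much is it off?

Distance(T, A) = 15.7 — off by 4.20.

D = (0.00, 0.00) ✓; DK at -2.500° ✓; |DK| = 22.80 ✓; ∠DKT = 65.40° ✓; |KT| = 31.40 ✓; ∠(KT, TA) = 90.00° ✓; |TA| = 19.90 ✗.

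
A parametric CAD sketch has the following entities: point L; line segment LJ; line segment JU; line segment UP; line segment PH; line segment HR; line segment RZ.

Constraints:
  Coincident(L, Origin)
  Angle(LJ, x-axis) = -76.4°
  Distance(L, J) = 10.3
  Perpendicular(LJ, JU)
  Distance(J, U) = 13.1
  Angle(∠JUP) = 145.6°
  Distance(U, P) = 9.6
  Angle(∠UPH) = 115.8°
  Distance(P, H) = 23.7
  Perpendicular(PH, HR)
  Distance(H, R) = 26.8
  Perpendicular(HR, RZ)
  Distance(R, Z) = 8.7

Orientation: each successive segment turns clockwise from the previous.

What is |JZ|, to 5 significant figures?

17.989

L is at the origin; LJ runs at -76.4° with length 10.3, so J = (2.4220, -10.011). The perpendicularity gives JU at right angles to LJ, so JU runs at -166.40°; with |JU| = 13.1, U = (-10.311, -13.092). ∠JUP = 145.6° gives UP at 159.20° from the x-axis; with |UP| = 9.6, P = (-19.285, -9.6825). ∠UPH = 115.8° gives PH at 95.000° from the x-axis; with |PH| = 23.7, H = (-21.351, 13.927). The perpendicularity gives HR at right angles to PH, so HR runs at 5.0000°; with |HR| = 26.8, R = (5.3474, 16.263). HR is perpendicular to RZ, so RZ runs at -85.000°; with |RZ| = 8.7, Z = (6.1056, 7.5962). Then |JZ| = |Z − J| = 17.989.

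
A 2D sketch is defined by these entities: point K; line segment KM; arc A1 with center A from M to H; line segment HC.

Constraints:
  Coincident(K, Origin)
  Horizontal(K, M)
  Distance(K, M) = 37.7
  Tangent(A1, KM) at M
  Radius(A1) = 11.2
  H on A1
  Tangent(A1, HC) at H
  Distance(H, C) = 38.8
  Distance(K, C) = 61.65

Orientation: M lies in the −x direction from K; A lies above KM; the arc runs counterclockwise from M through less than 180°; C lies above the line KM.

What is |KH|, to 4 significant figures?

29.84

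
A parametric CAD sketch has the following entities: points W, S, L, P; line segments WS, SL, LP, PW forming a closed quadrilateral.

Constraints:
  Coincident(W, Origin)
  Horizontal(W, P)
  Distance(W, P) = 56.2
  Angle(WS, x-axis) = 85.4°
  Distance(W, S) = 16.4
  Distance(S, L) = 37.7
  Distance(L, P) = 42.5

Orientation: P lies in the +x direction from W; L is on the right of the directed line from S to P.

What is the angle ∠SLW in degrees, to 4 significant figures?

19.28°

W is at the origin; WP is horizontal with |WP| = 56.2 and P in +x, so P = (56.2, 0). WS runs at 85.4° with |WS| = 16.4, so S = (1.315, 16.35). L is determined by |SL| = 37.7 and |LP| = 42.5 together: it lies at the intersection of circle(S, 37.7) and circle(P, 42.5). With |SP| = 57.27, the foot of the radical line on SP is 25.27 from S and the perpendicular offset is √(37.7² − 25.27²) = 27.97. Taking the right-of-SP solution: L = (17.55, -17.68).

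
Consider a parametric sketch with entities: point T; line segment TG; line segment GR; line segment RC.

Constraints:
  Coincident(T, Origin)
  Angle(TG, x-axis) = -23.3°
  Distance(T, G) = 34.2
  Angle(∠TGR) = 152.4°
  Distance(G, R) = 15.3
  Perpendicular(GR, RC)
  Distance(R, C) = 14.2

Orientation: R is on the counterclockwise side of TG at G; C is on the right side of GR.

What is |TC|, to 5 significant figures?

54.615

T is at the origin; TG runs at -23.3° with length 34.2, so G = 34.2·(cos -23.3°, sin -23.3°) = (31.411, -13.528). ∠TGR = 152.4°, so GR runs at -23.3° + (180° − 152.4°) = 4.3000° from the x-axis; with |GR| = 15.3, R = G + 15.3·(cos 4.3000°, sin 4.3000°) = (46.668, -12.380). GR ⟂ RC; with |RC| = 14.2 on the right of GR, C = R + 14.2·(0.074979, -0.99719) = (47.732, -26.541). Then |TC| = |C − T| = 54.615.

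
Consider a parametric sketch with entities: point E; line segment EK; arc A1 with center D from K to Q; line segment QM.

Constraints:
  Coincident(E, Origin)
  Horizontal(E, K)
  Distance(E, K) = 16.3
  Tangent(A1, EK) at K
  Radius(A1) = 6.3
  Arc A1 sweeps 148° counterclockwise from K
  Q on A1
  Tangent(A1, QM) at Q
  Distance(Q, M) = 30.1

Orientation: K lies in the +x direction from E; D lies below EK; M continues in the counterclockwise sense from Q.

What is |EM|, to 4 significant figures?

47.36

E is at the origin; EK is horizontal with |EK| = 16.3 and K on the +x side, so K = (16.30, 0.000). Since A1 is tangent to EK there, DK ⟂ EK, so D = K + (0, -6.3) = (16.30, -6.300). On A1, K sits at bearing 90° from D; a 148° counterclockwise sweep puts Q at bearing 238°, so Q = D + 6.3·(cos 238°, sin 238°) = (12.96, -11.64). Tangency of A1 to QM means the radius DQ is perpendicular to QM, so QM runs along (−sin 238°, cos 238°); with |QM| = 30.1, M = (38.49, -27.59). Then |EM| = |M − E| = 47.36.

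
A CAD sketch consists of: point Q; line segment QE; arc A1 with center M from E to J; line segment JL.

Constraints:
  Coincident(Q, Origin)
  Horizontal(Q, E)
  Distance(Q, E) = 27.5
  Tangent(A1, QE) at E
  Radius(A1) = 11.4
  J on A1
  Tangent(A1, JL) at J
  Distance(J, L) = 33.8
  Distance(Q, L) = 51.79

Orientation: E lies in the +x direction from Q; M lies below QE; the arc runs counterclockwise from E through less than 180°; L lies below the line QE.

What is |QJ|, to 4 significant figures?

21.13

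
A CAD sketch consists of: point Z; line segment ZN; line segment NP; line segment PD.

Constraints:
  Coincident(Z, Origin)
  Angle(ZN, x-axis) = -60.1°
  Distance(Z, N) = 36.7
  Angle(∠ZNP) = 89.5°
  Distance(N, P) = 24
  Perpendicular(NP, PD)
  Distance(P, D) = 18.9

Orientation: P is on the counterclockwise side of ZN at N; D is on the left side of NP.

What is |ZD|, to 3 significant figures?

29.6

Z is at the origin; ZN runs at -60.1° with length 36.7, so N = 36.7·(cos -60.1°, sin -60.1°) = (18.3, -31.8). ∠ZNP = 89.5°, so NP runs at -60.1° + (180° − 89.5°) = 30.4° from the x-axis; with |NP| = 24.0, P = N + 24.0·(cos 30.4°, sin 30.4°) = (39.0, -19.7). NP ⟂ PD; with |PD| = 18.9 on the left of NP, D = P + 18.9·(-0.506, 0.863) = (29.4, -3.37). Then |ZD| = |D − Z| = 29.6.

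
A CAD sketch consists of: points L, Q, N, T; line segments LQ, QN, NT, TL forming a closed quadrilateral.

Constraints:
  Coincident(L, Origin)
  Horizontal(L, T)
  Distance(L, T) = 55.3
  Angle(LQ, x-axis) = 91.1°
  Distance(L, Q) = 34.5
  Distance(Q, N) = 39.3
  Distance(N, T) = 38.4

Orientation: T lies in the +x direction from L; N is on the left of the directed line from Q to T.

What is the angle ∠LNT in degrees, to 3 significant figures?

73.9°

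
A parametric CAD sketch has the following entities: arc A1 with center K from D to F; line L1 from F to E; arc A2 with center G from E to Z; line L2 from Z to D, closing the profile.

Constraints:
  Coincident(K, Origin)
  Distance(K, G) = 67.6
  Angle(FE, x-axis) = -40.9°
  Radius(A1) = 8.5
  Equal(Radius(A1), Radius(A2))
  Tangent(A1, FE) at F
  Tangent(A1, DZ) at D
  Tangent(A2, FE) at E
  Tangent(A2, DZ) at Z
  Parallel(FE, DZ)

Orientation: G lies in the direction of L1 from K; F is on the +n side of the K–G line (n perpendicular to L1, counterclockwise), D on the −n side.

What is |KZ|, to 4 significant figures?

68.13

Tangency of A1 to both parallel lines with radius 8.5 puts F and D at K ± 8.5·n: F = (5.565, 6.425), D = (-5.565, -6.425). Equal radii place E and Z the same way about G: E = G + 8.5·n = (56.66, -37.84), Z = G − 8.5·n = (45.53, -50.69). Then |KZ| = |Z − K| = 68.13.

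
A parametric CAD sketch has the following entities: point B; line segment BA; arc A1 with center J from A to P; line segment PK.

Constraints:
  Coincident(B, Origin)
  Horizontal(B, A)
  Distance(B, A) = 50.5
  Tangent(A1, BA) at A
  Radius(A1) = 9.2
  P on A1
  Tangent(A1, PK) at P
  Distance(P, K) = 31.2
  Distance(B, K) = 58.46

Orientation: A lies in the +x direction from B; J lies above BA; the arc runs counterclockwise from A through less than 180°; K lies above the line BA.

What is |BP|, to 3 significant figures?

60.0

B is at the origin; BA is horizontal with |BA| = 50.5 and A on the +x side, so A = (50.5, 0.00). A1 meets BA tangentially, so JA is at right angles to BA, so J = A + (0, 9.2) = (50.5, 9.20). Since JP ⟂ PK (tangency), |JK| = √(9.2² + 31.2²) = 32.5 regardless of where P sits on A1. So K lies on both circle(B, 58.46) and circle(J, 32.5); the above-BA intersection is K = (42.1, 40.6). P is the foot of the tangent from K: P = (58.3, 14.0).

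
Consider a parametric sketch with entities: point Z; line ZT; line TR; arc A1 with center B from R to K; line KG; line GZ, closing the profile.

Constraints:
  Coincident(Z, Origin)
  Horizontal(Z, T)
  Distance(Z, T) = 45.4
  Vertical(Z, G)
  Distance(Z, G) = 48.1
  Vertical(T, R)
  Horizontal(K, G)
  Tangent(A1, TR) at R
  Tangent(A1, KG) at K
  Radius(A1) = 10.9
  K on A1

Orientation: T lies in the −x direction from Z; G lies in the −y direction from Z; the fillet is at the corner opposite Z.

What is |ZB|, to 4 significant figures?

50.74

Z and G share the same x with |ZG| = 48.1 and G on the −y side, so G = (0.000, -48.10). The virtual corner opposite Z is at (-45.40, -48.10). Since A1 is tangent to TR there, BR ⟂ TR and since A1 is tangent to KG there, BK ⟂ KG, with radius 10.9, so the center B sits 10.9 in from both sides at B = (-34.50, -37.20). Then |ZB| = |B − Z| = 50.74.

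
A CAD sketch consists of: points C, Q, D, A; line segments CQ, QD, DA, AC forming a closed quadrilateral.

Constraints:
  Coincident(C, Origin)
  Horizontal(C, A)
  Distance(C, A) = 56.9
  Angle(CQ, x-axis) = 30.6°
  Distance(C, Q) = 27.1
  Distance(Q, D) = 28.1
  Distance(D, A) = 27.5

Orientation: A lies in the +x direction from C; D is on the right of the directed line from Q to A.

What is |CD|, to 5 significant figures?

34.946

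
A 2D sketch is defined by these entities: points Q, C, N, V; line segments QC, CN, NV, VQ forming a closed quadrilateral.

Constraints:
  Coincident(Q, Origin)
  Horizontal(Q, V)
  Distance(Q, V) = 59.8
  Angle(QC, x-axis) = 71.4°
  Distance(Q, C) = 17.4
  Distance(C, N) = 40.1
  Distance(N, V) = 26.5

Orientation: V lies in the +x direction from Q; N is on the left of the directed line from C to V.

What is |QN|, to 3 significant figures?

50.4

Checks: |CN| = 40.10 ✓; |NV| = 26.50 ✓.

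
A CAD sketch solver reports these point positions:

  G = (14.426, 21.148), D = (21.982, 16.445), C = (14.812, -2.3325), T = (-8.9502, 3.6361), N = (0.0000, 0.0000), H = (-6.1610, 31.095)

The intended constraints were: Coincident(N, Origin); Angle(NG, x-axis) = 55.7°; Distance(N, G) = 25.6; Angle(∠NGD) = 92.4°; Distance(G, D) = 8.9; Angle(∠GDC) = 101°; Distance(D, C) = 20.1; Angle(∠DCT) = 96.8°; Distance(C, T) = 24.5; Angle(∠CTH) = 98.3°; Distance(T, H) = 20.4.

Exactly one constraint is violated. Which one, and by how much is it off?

Distance(T, H) = 20.4 — off by 7.20.

N = (0.00, 0.00) ✓; NG at 55.70° ✓; |NG| = 25.60 ✓; ∠NGD = 92.40° ✓; |GD| = 8.900 ✓; ∠GDC = 101.0° ✓; |DC| = 20.10 ✓; ∠DCT = 96.80° ✓; |CT| = 24.50 ✓; ∠CTH = 98.30° ✓; |TH| = 27.60 ✗.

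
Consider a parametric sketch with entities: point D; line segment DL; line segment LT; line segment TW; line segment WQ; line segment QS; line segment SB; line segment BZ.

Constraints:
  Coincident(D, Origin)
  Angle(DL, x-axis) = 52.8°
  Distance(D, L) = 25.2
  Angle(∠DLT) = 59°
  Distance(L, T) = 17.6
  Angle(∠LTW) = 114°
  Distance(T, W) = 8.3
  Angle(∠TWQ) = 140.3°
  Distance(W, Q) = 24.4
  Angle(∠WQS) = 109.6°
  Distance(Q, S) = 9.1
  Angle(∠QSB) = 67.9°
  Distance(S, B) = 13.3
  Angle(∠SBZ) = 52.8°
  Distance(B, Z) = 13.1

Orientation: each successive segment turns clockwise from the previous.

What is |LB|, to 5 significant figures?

21.270

D is at the origin; DL runs at 52.8° with length 25.2, so L = (15.236, 20.073). ∠DLT = 59.0° gives LT at -68.200° from the x-axis; with |LT| = 17.6, T = (21.772, 3.7312). ∠LTW = 114.0° gives TW at -134.20° from the x-axis; with |TW| = 8.3, W = (15.986, -2.2192). ∠TWQ = 140.3° gives WQ at -173.90° from the x-axis; with |WQ| = 24.4, Q = (-8.2763, -4.8120). ∠WQS = 109.6° gives QS at 115.70° from the x-axis; with |QS| = 9.1, S = (-12.223, 3.3878). ∠QSB = 67.9° gives SB at 3.6000° from the x-axis; with |SB| = 13.3, B = (1.0511, 4.2229). Then |LB| = |B − L| = 21.270.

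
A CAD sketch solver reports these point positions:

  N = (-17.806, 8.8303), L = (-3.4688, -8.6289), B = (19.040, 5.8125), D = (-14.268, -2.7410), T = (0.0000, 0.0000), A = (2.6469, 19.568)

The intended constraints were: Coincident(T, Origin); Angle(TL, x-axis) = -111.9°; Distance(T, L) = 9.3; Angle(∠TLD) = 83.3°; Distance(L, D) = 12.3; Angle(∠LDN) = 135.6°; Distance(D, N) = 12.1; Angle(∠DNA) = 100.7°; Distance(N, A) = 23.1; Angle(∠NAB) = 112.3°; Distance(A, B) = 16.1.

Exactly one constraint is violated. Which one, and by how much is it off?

Distance(A, B) = 16.1 — off by 5.30.

T = (0.00, 0.00) ✓; TL at -111.9° ✓; |TL| = 9.300 ✓; ∠TLD = 83.30° ✓; |LD| = 12.30 ✓; ∠LDN = 135.6° ✓; |DN| = 12.10 ✓; ∠DNA = 100.7° ✓; |NA| = 23.10 ✓; ∠NAB = 112.3° ✓; |AB| = 21.40 ✗.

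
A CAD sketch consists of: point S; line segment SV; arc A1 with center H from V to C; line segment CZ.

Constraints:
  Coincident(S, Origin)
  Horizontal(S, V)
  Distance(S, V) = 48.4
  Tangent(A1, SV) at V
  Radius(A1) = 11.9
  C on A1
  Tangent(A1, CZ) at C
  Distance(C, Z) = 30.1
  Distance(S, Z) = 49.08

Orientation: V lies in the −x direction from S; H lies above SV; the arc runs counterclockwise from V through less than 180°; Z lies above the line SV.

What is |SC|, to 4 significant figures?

37.94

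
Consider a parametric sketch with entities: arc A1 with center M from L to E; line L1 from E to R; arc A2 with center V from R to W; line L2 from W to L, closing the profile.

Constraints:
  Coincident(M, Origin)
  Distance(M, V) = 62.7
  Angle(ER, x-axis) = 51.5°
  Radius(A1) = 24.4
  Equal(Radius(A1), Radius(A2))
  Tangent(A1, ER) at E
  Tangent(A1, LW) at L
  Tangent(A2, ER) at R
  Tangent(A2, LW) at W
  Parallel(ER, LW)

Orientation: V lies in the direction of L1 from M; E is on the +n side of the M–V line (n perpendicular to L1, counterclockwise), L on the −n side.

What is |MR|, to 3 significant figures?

67.3

Tangency of A1 to both parallel lines with radius 24.4 puts E and L at M ± 24.4·n: E = (-19.1, 15.2), L = (19.1, -15.2). Equal radii place R and W the same way about V: R = V + 24.4·n = (19.9, 64.3), W = V − 24.4·n = (58.1, 33.9). Then |MR| = |R − M| = 67.3.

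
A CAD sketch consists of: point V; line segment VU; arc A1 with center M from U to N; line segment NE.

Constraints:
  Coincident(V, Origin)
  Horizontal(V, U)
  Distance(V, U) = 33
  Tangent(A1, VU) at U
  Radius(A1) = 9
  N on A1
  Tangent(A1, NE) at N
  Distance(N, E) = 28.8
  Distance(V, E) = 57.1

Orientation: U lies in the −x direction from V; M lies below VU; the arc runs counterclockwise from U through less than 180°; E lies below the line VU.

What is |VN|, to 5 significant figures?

42.874

Checks: |MN| = 9.000 ✓; ∠(MN, NE) = 90.00° ✓; |NE| = 28.80 ✓; |VE| = 57.10 ✓.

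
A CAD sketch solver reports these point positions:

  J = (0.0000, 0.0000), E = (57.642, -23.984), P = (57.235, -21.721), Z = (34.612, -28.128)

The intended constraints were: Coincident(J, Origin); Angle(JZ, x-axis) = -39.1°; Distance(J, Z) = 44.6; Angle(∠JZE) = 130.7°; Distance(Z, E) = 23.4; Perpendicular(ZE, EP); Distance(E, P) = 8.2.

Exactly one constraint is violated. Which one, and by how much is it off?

Distance(E, P) = 8.2 — off by 5.90.

J = (0.00, 0.00) ✓; JZ at -39.10° ✓; |JZ| = 44.60 ✓; ∠JZE = 130.7° ✓; |ZE| = 23.40 ✓; ∠(ZE, EP) = 90.00° ✓; |EP| = 2.299 ✗.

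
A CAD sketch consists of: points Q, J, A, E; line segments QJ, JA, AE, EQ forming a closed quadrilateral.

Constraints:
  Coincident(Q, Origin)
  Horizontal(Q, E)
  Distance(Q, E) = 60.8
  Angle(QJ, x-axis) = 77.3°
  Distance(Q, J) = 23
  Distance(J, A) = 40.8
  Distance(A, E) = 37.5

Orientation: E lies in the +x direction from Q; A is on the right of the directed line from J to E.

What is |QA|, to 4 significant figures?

28.61

Q is at the origin; Q and E share the same y with |QE| = 60.8 and E in +x, so E = (60.8, 0). QJ runs at 77.3° with |QJ| = 23.0, so J = (5.056, 22.44). A is determined by |JA| = 40.8 and |AE| = 37.5 together: it lies at the intersection of circle(J, 40.8) and circle(E, 37.5). With |JE| = 60.09, the foot of the radical line on JE is 32.19 from J and the perpendicular offset is √(40.8² − 32.19²) = 25.06. Taking the right-of-JE solution: A = (25.56, -12.83).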